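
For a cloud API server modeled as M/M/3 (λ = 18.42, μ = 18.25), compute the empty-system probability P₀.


a = λ/μ = 18.42/18.25 = 1.0093; ρ = a/c = 0.3364
Σ_{k=0}^{2} a^k/k! (terms k=0..2) = 1.00000 + 1.00932 + 0.50936 = 2.51867
Tail: a^3/(3!(1−ρ)) = 1.02821/(6·0.6636) = 0.25825
P₀ = 1/(2.51867 + 0.25825) = 1/2.77693 = 0.360110

Final: 0.360110


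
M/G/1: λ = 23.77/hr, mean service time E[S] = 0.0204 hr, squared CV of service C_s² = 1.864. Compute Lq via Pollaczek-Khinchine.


ρ = λ·E[S] = 23.77·0.0204 = 0.4849
Lq = ρ²(1+C_s²)/(2(1−ρ)) = 0.2351·(1+1.864)/(2·0.5151)
= 0.2351·2.8640/1.0302 = 0.65370

Final: 0.65370


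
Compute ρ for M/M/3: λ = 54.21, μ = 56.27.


ρ = λ/(cμ) = 54.21/(3·56.27) = 54.21/168.81 = 0.3211

Final: 0.3211


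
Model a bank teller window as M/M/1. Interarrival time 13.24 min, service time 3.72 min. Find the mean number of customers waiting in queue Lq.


λ = 60/13.24 = 4.5317 /hr
μ = 60/3.72 = 16.1290 /hr
ρ = λ/μ = 4.5317/16.1290 = 0.2810
Lq = ρ²/(1−ρ) = 0.07894/0.7190 = 0.1098

Final: 0.1098


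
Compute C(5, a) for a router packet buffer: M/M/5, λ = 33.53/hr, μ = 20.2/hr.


a = λ/μ = 1.6599; ρ = a/5 = 0.3320
P₀ = 0.189635 (from M/M/c formula)
C(c,a) = [a^c/(c!(1−ρ))]·P₀ = [12.60117/(120·0.6680)]·0.189635
= 0.15720·0.189635 = 0.029810

Final: 0.029810


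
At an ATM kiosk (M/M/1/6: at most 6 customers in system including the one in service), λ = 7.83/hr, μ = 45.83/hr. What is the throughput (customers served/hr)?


ρ = 0.1708; P_K = (1−ρ)ρ^6/(1−ρ^7) = 0.00002062
λ_eff = λ(1 − P_K) = 7.83·(1 − 0.00002062) = 7.83·0.999979 = 7.8298 /hr

Final: 7.8298 /hr


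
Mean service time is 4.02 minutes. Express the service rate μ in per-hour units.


μ = 1/(service time) in consistent units.
1 hour = 60 min, so μ = 60/4.02 = 14.9254 per hour

Final: 14.9254 /hr


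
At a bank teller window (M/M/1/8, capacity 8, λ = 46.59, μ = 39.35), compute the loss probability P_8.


ρ = λ/μ = 46.59/39.35 = 1.1840
P_K = (1−ρ)ρ^K/(1−ρ^(K+1)) = (-0.1840·3.861747)/(1 − 4.572269)
= -0.710522/-3.572269 = 0.198899

Final: 0.198899


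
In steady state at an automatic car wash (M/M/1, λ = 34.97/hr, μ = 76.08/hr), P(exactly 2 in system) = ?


ρ = 34.97/76.08 = 0.4596
P_n = (1−ρ)·ρ^n = (1 − 0.4596)·0.4596^2 = 0.5404·0.211276 = 0.114163

Final: 0.114163


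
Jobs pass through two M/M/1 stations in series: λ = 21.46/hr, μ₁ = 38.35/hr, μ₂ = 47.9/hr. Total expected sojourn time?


Each node sees arrival rate λ = 21.46/hr (tandem ⇒ throughput preserved).
W₁ = 1/(μ₁−λ) = 1/(38.35−21.46) = 0.05921 hr
W₂ = 1/(μ₂−λ) = 1/(47.9−21.46) = 0.03782 hr
W_total = W₁ + W₂ = 0.05921 + 0.03782 = 0.09703 hr

Final: 0.09703 hr


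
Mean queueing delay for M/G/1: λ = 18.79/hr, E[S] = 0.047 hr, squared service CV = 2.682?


ρ = λ·E[S] = 18.79·0.047 = 0.8831
E[S²] = E[S]²(1+C_s²) = 0.047²·(1+2.682) = 0.008134
Wq = λ·E[S²]/(2(1−ρ)) = 18.79·0.008134/(2·0.1169) = 0.65384 hr

Final: 0.65384 hr


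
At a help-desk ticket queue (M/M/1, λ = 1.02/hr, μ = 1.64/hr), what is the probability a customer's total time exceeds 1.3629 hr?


W ~ Exponential(μ−λ) for M/M/1.
μ − λ = 1.64 − 1.02 = 0.6200
P(W > t) = e^{−(μ−λ)t} = e^{−0.8450} = 0.429558

Final: 0.429558


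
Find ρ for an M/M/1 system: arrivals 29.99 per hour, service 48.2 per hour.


ρ = λ/μ = 29.99/48.2 = 0.6222

Final: 0.6222


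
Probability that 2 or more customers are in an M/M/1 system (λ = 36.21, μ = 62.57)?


ρ = 36.21/62.57 = 0.5787
P(N ≥ n) = ρ^n = 0.5787^2 = 0.334907

Final: 0.334907


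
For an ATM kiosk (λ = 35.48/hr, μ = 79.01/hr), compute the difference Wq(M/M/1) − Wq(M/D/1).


ρ = 35.48/79.01 = 0.4491
Wq(M/M/1) = ρ/(μ−λ) = 0.4491/43.53 = 0.01032 hr
Wq(M/D/1) = ρ/(2(μ−λ)) = 0.005158 hr
Savings = 0.01032 − 0.005158 = 0.005158 hr

Final: 0.005158 hr


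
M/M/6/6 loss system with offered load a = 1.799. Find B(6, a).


B(c,a) = (a^c/c!) / Σ_{k=0}^{c} a^k/k!
a^6/6! = 0.047082
Σ terms (k=0..6): 1.00000 + 1.79900 + 1.61820 + 0.97038 + 0.43643 + 0.15703 + 0.04708 = 6.028119
B = 0.047082/6.028119 = 0.007810

Final: 0.007810


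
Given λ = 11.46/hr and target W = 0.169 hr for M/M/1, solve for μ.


W = 1/(μ−λ) ⇒ μ − λ = 1/W = 1/0.169 = 5.9172
μ = λ + 1/W = 11.46 + 5.9172 = 17.3772 per hr

Final: 17.3772 /hr


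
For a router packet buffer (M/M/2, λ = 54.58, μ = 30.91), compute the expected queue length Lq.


a = λ/μ = 1.7658; ρ = a/2 = 0.8829
P₀ = 0.062199
Lq = P₀·a^c·ρ / (c!·(1−ρ)²) = 0.062199·3.11795·0.8829/(2·0.01372)
= 6.24180

Final: 6.24180


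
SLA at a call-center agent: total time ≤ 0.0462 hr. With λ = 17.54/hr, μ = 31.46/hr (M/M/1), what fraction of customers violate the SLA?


W ~ Exponential(μ−λ) for M/M/1.
μ − λ = 31.46 − 17.54 = 13.9200
P(W > t) = e^{−(μ−λ)t} = e^{−0.6431} = 0.525658

Final: 0.525658


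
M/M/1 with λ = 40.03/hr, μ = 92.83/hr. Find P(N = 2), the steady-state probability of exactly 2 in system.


ρ = 40.03/92.83 = 0.4312
P_n = (1−ρ)·ρ^n = (1 − 0.4312)·0.4312^2 = 0.5688·0.185949 = 0.105765

Final: 0.105765


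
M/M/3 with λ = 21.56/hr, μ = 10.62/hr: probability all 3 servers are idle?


a = λ/μ = 21.56/10.62 = 2.0301; ρ = a/c = 0.6767
Σ_{k=0}^{2} a^k/k! (terms k=0..2) = 1.00000 + 2.03013 + 2.06072 = 5.09085
Tail: a^3/(3!(1−ρ)) = 8.36706/(6·0.3233) = 4.31350
P₀ = 1/(5.09085 + 4.31350) = 1/9.40435 = 0.106334

Final: 0.106334


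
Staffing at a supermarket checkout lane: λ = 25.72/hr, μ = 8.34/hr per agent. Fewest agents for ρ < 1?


Stability requires cμ > λ ⇔ c > λ/μ.
λ/μ = 25.72/8.34 = 3.0839
Minimum integer c = ⌊3.0839⌋ + 1 = 4
Check: 4·8.34 = 33.36 > 25.72, while 3·8.34 = 25.02 ≤ 25.72

Final: 4 servers


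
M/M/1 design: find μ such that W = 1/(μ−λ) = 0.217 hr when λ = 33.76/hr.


W = 1/(μ−λ) ⇒ μ − λ = 1/W = 1/0.217 = 4.6083
μ = λ + 1/W = 33.76 + 4.6083 = 38.3683 per hr

Final: 38.3683 /hr


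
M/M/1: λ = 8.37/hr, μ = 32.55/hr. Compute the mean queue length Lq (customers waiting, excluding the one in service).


ρ = 8.37/32.55 = 0.2571
Lq = ρ²/(1−ρ) = 0.06612/0.7429 = 0.08901

Final: 0.08901


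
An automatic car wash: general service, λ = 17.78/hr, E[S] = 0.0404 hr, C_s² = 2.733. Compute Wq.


ρ = λ·E[S] = 17.78·0.0404 = 0.7183
E[S²] = E[S]²(1+C_s²) = 0.0404²·(1+2.733) = 0.006093
Wq = λ·E[S²]/(2(1−ρ)) = 17.78·0.006093/(2·0.2817) = 0.19229 hr

Final: 0.19229 hr


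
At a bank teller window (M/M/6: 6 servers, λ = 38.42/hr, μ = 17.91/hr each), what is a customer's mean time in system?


a = 2.1452; ρ = 0.3575; P₀ = 0.116783
Lq = P₀·a^c·ρ/(c!(1−ρ)²) = 0.01369
Wq = Lq/λ = 0.01369/38.42 = 0.0003563 hr
W = Wq + 1/μ = 0.0003563 + 0.05583 = 0.05619 hr

Final: 0.05619 hr


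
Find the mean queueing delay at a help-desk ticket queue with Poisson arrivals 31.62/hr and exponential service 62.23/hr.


ρ = 31.62/62.23 = 0.5081
Wq = ρ/(μ−λ) = 0.5081/(62.23 − 31.62) = 0.5081/30.61 = 0.01660 hr

Final: 0.01660 hr


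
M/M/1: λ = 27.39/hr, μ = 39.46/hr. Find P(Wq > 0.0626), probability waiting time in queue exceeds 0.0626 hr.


ρ = 27.39/39.46 = 0.6941
P(Wq > t) = ρ·e^{−(μ−λ)t} = 0.6941·e^{−0.7556}
= 0.6941·0.469737 = 0.326054

Final: 0.326054


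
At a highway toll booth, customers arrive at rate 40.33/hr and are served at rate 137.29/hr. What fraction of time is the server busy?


ρ = λ/μ = 40.33/137.29 = 0.2938

Final: 0.2938


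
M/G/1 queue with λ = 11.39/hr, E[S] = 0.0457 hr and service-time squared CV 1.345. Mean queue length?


ρ = λ·E[S] = 11.39·0.0457 = 0.5205
Lq = ρ²(1+C_s²)/(2(1−ρ)) = 0.2709·(1+1.345)/(2·0.4795)
= 0.2709·2.3450/0.9590 = 0.66256

Final: 0.66256


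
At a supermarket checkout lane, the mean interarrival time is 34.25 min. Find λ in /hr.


λ = 1/(interarrival time) in consistent units.
1 hour = 60 min, so λ = 60/34.25 = 1.7518 per hour

Final: 1.7518 /hr


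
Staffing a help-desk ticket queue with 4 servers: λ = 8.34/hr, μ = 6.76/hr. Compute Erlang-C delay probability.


a = λ/μ = 1.2337; ρ = a/4 = 0.3084
P₀ = 0.290080 (from M/M/c formula)
C(c,a) = [a^c/(c!(1−ρ))]·P₀ = [2.31674/(24·0.6916)]·0.290080
= 0.13958·0.290080 = 0.040490

Final: 0.040490


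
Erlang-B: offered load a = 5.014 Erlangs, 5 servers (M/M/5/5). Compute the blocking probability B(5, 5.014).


B(c,a) = (a^c/c!) / Σ_{k=0}^{c} a^k/k!
a^5/5! = 26.408297
Σ terms (k=0..5): 1.00000 + 5.01400 + 12.57010 + 21.00882 + 26.33456 + 26.40830 = 92.335780
B = 26.408297/92.335780 = 0.286003

Final: 0.286003


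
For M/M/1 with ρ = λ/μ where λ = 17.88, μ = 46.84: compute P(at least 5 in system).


ρ = 17.88/46.84 = 0.3817
P(N ≥ n) = ρ^n = 0.3817^5 = 0.008105

Final: 0.008105


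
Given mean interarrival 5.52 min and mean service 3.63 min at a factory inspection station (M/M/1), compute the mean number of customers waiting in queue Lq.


λ = 60/5.52 = 10.8696 /hr
μ = 60/3.63 = 16.5289 /hr
ρ = λ/μ = 10.8696/16.5289 = 0.6576
Lq = ρ²/(1−ρ) = 0.4324/0.3424 = 1.2630

Final: 1.2630


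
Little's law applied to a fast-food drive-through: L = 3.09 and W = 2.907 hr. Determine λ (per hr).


λ = L/W = 3.09/2.907 = 1.0630 /hr

Final: 1.0630 /hr


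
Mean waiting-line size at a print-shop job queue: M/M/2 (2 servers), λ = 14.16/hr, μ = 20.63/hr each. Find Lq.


a = λ/μ = 0.6864; ρ = a/2 = 0.3432
P₀ = 0.488993
Lq = P₀·a^c·ρ / (c!·(1−ρ)²) = 0.488993·0.47112·0.3432/(2·0.43140)
= 0.09163

Final: 0.09163


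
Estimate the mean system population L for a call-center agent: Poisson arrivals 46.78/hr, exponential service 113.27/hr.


ρ = λ/μ = 46.78/113.27 = 0.4130
L = ρ/(1−ρ) = 0.4130/(1 − 0.4130) = 0.4130/0.5870 = 0.7036

Final: 0.7036


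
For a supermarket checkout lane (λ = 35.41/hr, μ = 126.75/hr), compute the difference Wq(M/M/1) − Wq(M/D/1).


ρ = 35.41/126.75 = 0.2794
Wq(M/M/1) = ρ/(μ−λ) = 0.2794/91.34 = 0.003059 hr
Wq(M/D/1) = ρ/(2(μ−λ)) = 0.001529 hr
Savings = 0.003059 − 0.001529 = 0.001529 hr

Final: 0.001529 hr


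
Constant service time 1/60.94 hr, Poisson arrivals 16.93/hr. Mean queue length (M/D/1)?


ρ = 16.93/60.94 = 0.2778
M/D/1: Lq = ρ²/(2(1−ρ)) = 0.07718/(2·0.7222) = 0.05344

Final: 0.05344


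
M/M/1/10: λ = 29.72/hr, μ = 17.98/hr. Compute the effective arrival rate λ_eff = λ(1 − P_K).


ρ = 1.6529; P_K = (1−ρ)ρ^10/(1−ρ^11) = 0.396596
λ_eff = λ(1 − P_K) = 29.72·(1 − 0.396596) = 29.72·0.603404 = 17.9332 /hr

Final: 17.9332 /hr


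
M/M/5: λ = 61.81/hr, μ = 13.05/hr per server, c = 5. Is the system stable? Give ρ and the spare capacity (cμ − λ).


Total capacity cμ = 5·13.05 = 65.25/hr
ρ = λ/(cμ) = 61.81/65.25 = 0.9473
Stable ⇔ ρ < 1: YES
Spare capacity = cμ − λ = 65.25 − 61.81 = 3.44/hr

Final: ρ = 0.9473; stable; margin = 3.44/hr


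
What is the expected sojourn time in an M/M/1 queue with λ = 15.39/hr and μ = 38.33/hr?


W = 1/(μ−λ) = 1/(38.33 − 15.39) = 1/22.94 = 0.04359 hr

Final: 0.04359 hr


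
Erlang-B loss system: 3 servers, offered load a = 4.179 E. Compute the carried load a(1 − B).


B(3,4.179) = 0.466494 (Erlang-B)
Carried load = a(1 − B) = 4.179·(1 − 0.466494) = 4.179·0.533506 = 2.2295 E

Final: 2.2295 Erlangs


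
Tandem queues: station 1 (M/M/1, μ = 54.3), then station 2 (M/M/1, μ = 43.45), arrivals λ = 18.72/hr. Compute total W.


Each node sees arrival rate λ = 18.72/hr (tandem ⇒ throughput preserved).
W₁ = 1/(μ₁−λ) = 1/(54.3−18.72) = 0.02811 hr
W₂ = 1/(μ₂−λ) = 1/(43.45−18.72) = 0.04044 hr
W_total = W₁ + W₂ = 0.02811 + 0.04044 = 0.06854 hr

Final: 0.06854 hr


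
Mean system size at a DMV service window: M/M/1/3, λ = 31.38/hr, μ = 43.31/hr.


ρ = 31.38/43.31 = 0.7245
L = ρ[1 − (K+1)ρ^K + Kρ^(K+1)] / [(1−ρ)(1−ρ^(K+1))]
Numerator: 0.7245·(1 − 4·0.380359 + 3·0.275587) = 0.221220
Denominator: (0.2755)·(0.724413) = 0.199544
L = 0.221220/0.199544 = 1.1086

Final: 1.1086


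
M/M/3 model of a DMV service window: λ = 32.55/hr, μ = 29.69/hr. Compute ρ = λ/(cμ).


ρ = λ/(cμ) = 32.55/(3·29.69) = 32.55/89.07 = 0.3654

Final: 0.3654


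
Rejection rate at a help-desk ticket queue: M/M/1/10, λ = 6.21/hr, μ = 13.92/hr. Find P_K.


ρ = λ/μ = 6.21/13.92 = 0.4461
P_K = (1−ρ)ρ^K/(1−ρ^(K+1)) = (0.5539·0.0003123)/(1 − 0.0001393)
= 0.0001730/0.999861 = 0.0001730

Final: 0.0001730


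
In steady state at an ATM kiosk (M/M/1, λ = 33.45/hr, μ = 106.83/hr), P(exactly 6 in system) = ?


ρ = 33.45/106.83 = 0.3131
P_n = (1−ρ)·ρ^n = (1 − 0.3131)·0.3131^6 = 0.6869·0.0009424 = 0.0006473

Final: 0.0006473


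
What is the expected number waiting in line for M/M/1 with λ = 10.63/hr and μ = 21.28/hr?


ρ = 10.63/21.28 = 0.4995
Lq = ρ²/(1−ρ) = 0.2495/0.5005 = 0.4986

Final: 0.4986


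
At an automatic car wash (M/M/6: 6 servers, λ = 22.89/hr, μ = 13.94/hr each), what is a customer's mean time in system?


a = 1.6420; ρ = 0.2737; P₀ = 0.193500
Lq = P₀·a^c·ρ/(c!(1−ρ)²) = 0.002733
Wq = Lq/λ = 0.002733/22.89 = 0.0001194 hr
W = Wq + 1/μ = 0.0001194 + 0.07174 = 0.07186 hr

Final: 0.07186 hr


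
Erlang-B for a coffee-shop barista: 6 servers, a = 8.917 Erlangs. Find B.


B(c,a) = (a^c/c!) / Σ_{k=0}^{c} a^k/k!
a^6/6! = 698.200416
Σ terms (k=0..6): 1.00000 + 8.91700 + 39.75644 + 118.16941 + 263.42915 + 469.79954 + 698.20042 = 1599.271952
B = 698.200416/1599.271952 = 0.436574

Final: 0.436574


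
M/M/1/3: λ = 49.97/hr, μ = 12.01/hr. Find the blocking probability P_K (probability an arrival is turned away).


ρ = λ/μ = 49.97/12.01 = 4.1607
P_K = (1−ρ)ρ^K/(1−ρ^(K+1)) = (-3.1607·72.027614)/(1 − 299.685250)
= -227.657636/-298.685250 = 0.762199

Final: 0.762199


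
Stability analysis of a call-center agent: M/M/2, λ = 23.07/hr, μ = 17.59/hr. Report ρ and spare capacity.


Total capacity cμ = 2·17.59 = 35.18/hr
ρ = λ/(cμ) = 23.07/35.18 = 0.6558
Stable ⇔ ρ < 1: YES
Spare capacity = cμ − λ = 35.18 − 23.07 = 12.11/hr

Final: ρ = 0.6558; stable; margin = 12.11/hr


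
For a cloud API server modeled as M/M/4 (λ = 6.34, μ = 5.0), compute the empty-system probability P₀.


a = λ/μ = 6.34/5.0 = 1.2680; ρ = a/c = 0.3170
Σ_{k=0}^{3} a^k/k! (terms k=0..3) = 1.00000 + 1.26800 + 0.80391 + 0.33979 = 3.41170
Tail: a^4/(4!(1−ρ)) = 2.58510/(24·0.6830) = 0.15770
P₀ = 1/(3.41170 + 0.15770) = 1/3.56940 = 0.280159

Final: 0.280159


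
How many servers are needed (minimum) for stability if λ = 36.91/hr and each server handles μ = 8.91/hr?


Stability requires cμ > λ ⇔ c > λ/μ.
λ/μ = 36.91/8.91 = 4.1425
Minimum integer c = ⌊4.1425⌋ + 1 = 5
Check: 5·8.91 = 44.55 > 36.91, while 4·8.91 = 35.64 ≤ 36.91

Final: 5 servers


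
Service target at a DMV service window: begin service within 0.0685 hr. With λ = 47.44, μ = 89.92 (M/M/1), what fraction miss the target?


ρ = 47.44/89.92 = 0.5276
P(Wq > t) = ρ·e^{−(μ−λ)t} = 0.5276·e^{−2.9099}
= 0.5276·0.054482 = 0.028744

Final: 0.028744


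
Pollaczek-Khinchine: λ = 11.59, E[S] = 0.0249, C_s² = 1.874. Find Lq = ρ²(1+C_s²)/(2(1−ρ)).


ρ = λ·E[S] = 11.59·0.0249 = 0.2886
Lq = ρ²(1+C_s²)/(2(1−ρ)) = 0.08328·(1+1.874)/(2·0.7114)
= 0.08328·2.8740/1.4228 = 0.16823

Final: 0.16823


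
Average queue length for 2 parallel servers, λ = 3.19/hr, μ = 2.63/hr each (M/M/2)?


a = λ/μ = 1.2129; ρ = a/2 = 0.6065
P₀ = 0.244970
Lq = P₀·a^c·ρ / (c!·(1−ρ)²) = 0.244970·1.47119·0.6065/(2·0.15487)
= 0.70565

Final: 0.70565


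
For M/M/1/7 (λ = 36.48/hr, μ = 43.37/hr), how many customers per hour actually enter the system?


ρ = 0.8411; P_K = (1−ρ)ρ^7/(1−ρ^8) = 0.063147
λ_eff = λ(1 − P_K) = 36.48·(1 − 0.063147) = 36.48·0.936853 = 34.1764 /hr

Final: 34.1764 /hr


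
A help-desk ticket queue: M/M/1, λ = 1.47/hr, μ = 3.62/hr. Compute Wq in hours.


ρ = 1.47/3.62 = 0.4061
Wq = ρ/(μ−λ) = 0.4061/(3.62 − 1.47) = 0.4061/2.15 = 0.1889 hr

Final: 0.1889 hr


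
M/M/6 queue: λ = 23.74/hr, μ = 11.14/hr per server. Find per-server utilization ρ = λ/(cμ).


ρ = λ/(cμ) = 23.74/(6·11.14) = 23.74/66.84 = 0.3552

Final: 0.3552


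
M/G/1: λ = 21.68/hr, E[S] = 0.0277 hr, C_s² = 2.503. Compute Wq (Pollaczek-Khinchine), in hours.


ρ = λ·E[S] = 21.68·0.0277 = 0.6005
E[S²] = E[S]²(1+C_s²) = 0.0277²·(1+2.503) = 0.002688
Wq = λ·E[S²]/(2(1−ρ)) = 21.68·0.002688/(2·0.3995) = 0.07294 hr

Final: 0.07294 hr


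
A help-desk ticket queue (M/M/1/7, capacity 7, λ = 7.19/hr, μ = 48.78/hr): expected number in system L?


ρ = 7.19/48.78 = 0.1474
L = ρ[1 − (K+1)ρ^K + Kρ^(K+1)] / [(1−ρ)(1−ρ^(K+1))]
Numerator: 0.1474·(1 − 8·0.000001512 + 7·0.0000002228) = 0.147395
Denominator: (0.8526)·(1.000000) = 0.852603
L = 0.147395/0.852603 = 0.1729

Final: 0.1729


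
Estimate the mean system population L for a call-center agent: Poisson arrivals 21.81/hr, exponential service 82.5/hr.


ρ = λ/μ = 21.81/82.5 = 0.2644
L = ρ/(1−ρ) = 0.2644/(1 − 0.2644) = 0.2644/0.7356 = 0.3594

Final: 0.3594


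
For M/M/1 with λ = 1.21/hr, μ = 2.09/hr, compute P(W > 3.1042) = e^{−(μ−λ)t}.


W ~ Exponential(μ−λ) for M/M/1.
μ − λ = 2.09 − 1.21 = 0.8800
P(W > t) = e^{−(μ−λ)t} = e^{−2.7317} = 0.065109

Final: 0.065109


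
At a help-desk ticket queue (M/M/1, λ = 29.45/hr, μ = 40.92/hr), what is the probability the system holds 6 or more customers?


ρ = 29.45/40.92 = 0.7197
P(N ≥ n) = ρ^n = 0.7197^6 = 0.138963

Final: 0.138963


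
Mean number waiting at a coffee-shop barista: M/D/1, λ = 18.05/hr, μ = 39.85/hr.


ρ = 18.05/39.85 = 0.4529
M/D/1: Lq = ρ²/(2(1−ρ)) = 0.2052/(2·0.5471) = 0.18752

Final: 0.18752


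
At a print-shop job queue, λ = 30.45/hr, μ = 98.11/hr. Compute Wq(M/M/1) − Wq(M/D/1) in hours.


ρ = 30.45/98.11 = 0.3104
Wq(M/M/1) = ρ/(μ−λ) = 0.3104/67.66 = 0.004587 hr
Wq(M/D/1) = ρ/(2(μ−λ)) = 0.002294 hr
Savings = 0.004587 − 0.002294 = 0.002294 hr

Final: 0.002294 hr


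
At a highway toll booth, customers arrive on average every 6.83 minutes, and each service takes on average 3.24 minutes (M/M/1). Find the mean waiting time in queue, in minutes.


λ = 60/6.83 = 8.7848 /hr
μ = 60/3.24 = 18.5185 /hr
ρ = λ/μ = 8.7848/18.5185 = 0.4744
Wq = ρ/(μ−λ) = 0.4744/(18.5185−8.7848) = 0.04874 hr
In minutes: 0.04874·60 = 2.924 min

Final: 2.924 min


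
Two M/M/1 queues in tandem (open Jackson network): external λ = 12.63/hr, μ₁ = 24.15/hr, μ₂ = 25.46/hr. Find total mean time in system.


Each node sees arrival rate λ = 12.63/hr (tandem ⇒ throughput preserved).
W₁ = 1/(μ₁−λ) = 1/(24.15−12.63) = 0.08681 hr
W₂ = 1/(μ₂−λ) = 1/(25.46−12.63) = 0.07794 hr
W_total = W₁ + W₂ = 0.08681 + 0.07794 = 0.16475 hr

Final: 0.16475 hr


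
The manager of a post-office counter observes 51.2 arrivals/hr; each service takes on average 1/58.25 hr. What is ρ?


ρ = λ/μ = 51.2/58.25 = 0.8790

Final: 0.8790


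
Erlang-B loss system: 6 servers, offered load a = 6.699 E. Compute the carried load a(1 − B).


B(6,6.699) = 0.312167 (Erlang-B)
Carried load = a(1 − B) = 6.699·(1 − 0.312167) = 6.699·0.687833 = 4.6078 E

Final: 4.6078 Erlangs


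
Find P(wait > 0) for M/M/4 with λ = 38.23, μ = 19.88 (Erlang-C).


a = λ/μ = 1.9230; ρ = a/4 = 0.4808
P₀ = 0.141748 (from M/M/c formula)
C(c,a) = [a^c/(c!(1−ρ))]·P₀ = [13.67577/(24·0.5192)]·0.141748
= 1.09742·0.141748 = 0.155557

Final: 0.155557


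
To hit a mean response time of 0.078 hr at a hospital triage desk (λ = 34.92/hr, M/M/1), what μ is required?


W = 1/(μ−λ) ⇒ μ − λ = 1/W = 1/0.078 = 12.8205
μ = λ + 1/W = 34.92 + 12.8205 = 47.7405 per hr

Final: 47.7405 /hr


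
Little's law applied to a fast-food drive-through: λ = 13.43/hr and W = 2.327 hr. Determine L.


L = λW = 13.43·2.327 = 31.2516

Final: 31.2516


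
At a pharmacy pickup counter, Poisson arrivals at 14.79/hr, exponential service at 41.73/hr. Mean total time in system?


W = 1/(μ−λ) = 1/(41.73 − 14.79) = 1/26.94 = 0.03712 hr

Final: 0.03712 hr


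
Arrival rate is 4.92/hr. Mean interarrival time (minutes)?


Mean interarrival time = 1/λ = 1/4.92 hour = 0.20325 hour
In minutes: 0.20325 × 60 = 12.1951 min

Final: 12.1951 min


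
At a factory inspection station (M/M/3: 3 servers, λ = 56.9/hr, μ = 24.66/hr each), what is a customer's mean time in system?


a = 2.3074; ρ = 0.7691; P₀ = 0.067397
Lq = P₀·a^c·ρ/(c!(1−ρ)²) = 1.99111
Wq = Lq/λ = 1.99111/56.9 = 0.03499 hr
W = Wq + 1/μ = 0.03499 + 0.04055 = 0.07554 hr

Final: 0.07554 hr


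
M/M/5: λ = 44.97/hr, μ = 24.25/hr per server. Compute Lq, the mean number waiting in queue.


a = λ/μ = 1.8544; ρ = a/5 = 0.3709
P₀ = 0.155763
Lq = P₀·a^c·ρ / (c!·(1−ρ)²) = 0.155763·21.93086·0.3709/(120·0.39578)
= 0.02668

Final: 0.02668


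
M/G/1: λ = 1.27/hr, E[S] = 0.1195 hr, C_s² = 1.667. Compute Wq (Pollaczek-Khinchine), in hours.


ρ = λ·E[S] = 1.27·0.1195 = 0.1518
E[S²] = E[S]²(1+C_s²) = 0.1195²·(1+1.667) = 0.038085
Wq = λ·E[S²]/(2(1−ρ)) = 1.27·0.038085/(2·0.8482) = 0.02851 hr

Final: 0.02851 hr


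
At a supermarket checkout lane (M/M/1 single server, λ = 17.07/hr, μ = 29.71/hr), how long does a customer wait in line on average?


ρ = 17.07/29.71 = 0.5746
Wq = ρ/(μ−λ) = 0.5746/(29.71 − 17.07) = 0.5746/12.64 = 0.04546 hr

Final: 0.04546 hr


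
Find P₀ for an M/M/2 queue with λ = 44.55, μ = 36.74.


a = λ/μ = 44.55/36.74 = 1.2126; ρ = a/c = 0.6063
Σ_{k=0}^{1} a^k/k! (terms k=0..1) = 1.00000 + 1.21257 = 2.21257
Tail: a^2/(2!(1−ρ)) = 1.47034/(2·0.3937) = 1.86727
P₀ = 1/(2.21257 + 1.86727) = 1/4.07985 = 0.245107

Final: 0.245107


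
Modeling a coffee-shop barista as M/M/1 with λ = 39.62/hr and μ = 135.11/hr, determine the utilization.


ρ = λ/μ = 39.62/135.11 = 0.2932

Final: 0.2932


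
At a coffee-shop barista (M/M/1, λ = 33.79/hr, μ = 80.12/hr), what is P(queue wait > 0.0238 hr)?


ρ = 33.79/80.12 = 0.4217
P(Wq > t) = ρ·e^{−(μ−λ)t} = 0.4217·e^{−1.1027}
= 0.4217·0.331989 = 0.140014

Final: 0.140014


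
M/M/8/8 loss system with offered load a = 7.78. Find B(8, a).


B(c,a) = (a^c/c!) / Σ_{k=0}^{c} a^k/k!
a^8/8! = 332.901884
Σ terms (k=0..8): 1.00000 + 7.78000 + 30.26420 + 78.48516 + 152.65363 + 237.52905 + 307.99601 + 342.31556 + 332.90188 = 1490.925498
B = 332.901884/1490.925498 = 0.223285

Final: 0.223285


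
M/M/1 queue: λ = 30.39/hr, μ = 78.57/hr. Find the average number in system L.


ρ = λ/μ = 30.39/78.57 = 0.3868
L = ρ/(1−ρ) = 0.3868/(1 − 0.3868) = 0.3868/0.6132 = 0.6308

Final: 0.6308


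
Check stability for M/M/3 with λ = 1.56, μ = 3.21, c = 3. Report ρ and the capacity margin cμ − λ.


Total capacity cμ = 3·3.21 = 9.63/hr
ρ = λ/(cμ) = 1.56/9.63 = 0.1620
Stable ⇔ ρ < 1: YES
Spare capacity = cμ − λ = 9.63 − 1.56 = 8.07/hr

Final: ρ = 0.1620; stable; margin = 8.07/hr


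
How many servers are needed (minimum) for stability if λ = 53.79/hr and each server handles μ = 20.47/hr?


Stability requires cμ > λ ⇔ c > λ/μ.
λ/μ = 53.79/20.47 = 2.6277
Minimum integer c = ⌊2.6277⌋ + 1 = 3
Check: 3·20.47 = 61.41 > 53.79, while 2·20.47 = 40.94 ≤ 53.79

Final: 3 servers


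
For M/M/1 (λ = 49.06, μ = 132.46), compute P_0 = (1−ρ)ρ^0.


ρ = 49.06/132.46 = 0.3704
P_n = (1−ρ)·ρ^n = (1 − 0.3704)·0.3704^0 = 0.6296·1.000000 = 0.629624

Final: 0.629624


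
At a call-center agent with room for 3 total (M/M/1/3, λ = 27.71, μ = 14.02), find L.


ρ = 27.71/14.02 = 1.9765
L = ρ[1 − (K+1)ρ^K + Kρ^(K+1)] / [(1−ρ)(1−ρ^(K+1))]
Numerator: 1.9765·(1 − 4·7.720857 + 3·15.259983) = 31.418869
Denominator: (-0.9765)·(-14.259983) = 13.924334
L = 31.418869/13.924334 = 2.2564

Final: 2.2564


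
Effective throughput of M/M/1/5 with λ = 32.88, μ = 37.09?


ρ = 0.8865; P_K = (1−ρ)ρ^5/(1−ρ^6) = 0.120749
λ_eff = λ(1 − P_K) = 32.88·(1 − 0.120749) = 32.88·0.879251 = 28.9098 /hr

Final: 28.9098 /hr


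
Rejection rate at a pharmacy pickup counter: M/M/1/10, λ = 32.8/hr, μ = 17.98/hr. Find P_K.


ρ = λ/μ = 32.8/17.98 = 1.8242
P_K = (1−ρ)ρ^K/(1−ρ^(K+1)) = (-0.8242·408.170453)/(1 − 744.604608)
= -336.434155/-743.604608 = 0.452437

Final: 0.452437


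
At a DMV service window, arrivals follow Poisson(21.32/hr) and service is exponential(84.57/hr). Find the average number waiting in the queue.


ρ = 21.32/84.57 = 0.2521
Lq = ρ²/(1−ρ) = 0.06355/0.7479 = 0.08498

Final: 0.08498


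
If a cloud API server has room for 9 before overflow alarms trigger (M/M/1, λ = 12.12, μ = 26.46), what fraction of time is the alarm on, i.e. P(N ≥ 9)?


ρ = 12.12/26.46 = 0.4580
P(N ≥ n) = ρ^n = 0.4580^9 = 0.0008876

Final: 0.0008876


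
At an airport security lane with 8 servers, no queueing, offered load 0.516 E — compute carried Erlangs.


B(8,0.516) = 0.00000007440 (Erlang-B)
Carried load = a(1 − B) = 0.516·(1 − 0.00000007440) = 0.516·1.000000 = 0.5160 E

Final: 0.5160 Erlangs


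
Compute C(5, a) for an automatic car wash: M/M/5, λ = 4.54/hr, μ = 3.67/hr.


a = λ/μ = 1.2371; ρ = a/5 = 0.2474
P₀ = 0.290075 (from M/M/c formula)
C(c,a) = [a^c/(c!(1−ρ))]·P₀ = [2.89700/(120·0.7526)]·0.290075
= 0.03208·0.290075 = 0.009305

Final: 0.009305


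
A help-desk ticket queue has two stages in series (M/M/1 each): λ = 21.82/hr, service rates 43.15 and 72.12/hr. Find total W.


Each node sees arrival rate λ = 21.82/hr (tandem ⇒ throughput preserved).
W₁ = 1/(μ₁−λ) = 1/(43.15−21.82) = 0.04688 hr
W₂ = 1/(μ₂−λ) = 1/(72.12−21.82) = 0.01988 hr
W_total = W₁ + W₂ = 0.04688 + 0.01988 = 0.06676 hr

Final: 0.06676 hr


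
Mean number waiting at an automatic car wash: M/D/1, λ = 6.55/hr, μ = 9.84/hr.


ρ = 6.55/9.84 = 0.6657
M/D/1: Lq = ρ²/(2(1−ρ)) = 0.4431/(2·0.3343) = 0.66262

Final: 0.66262


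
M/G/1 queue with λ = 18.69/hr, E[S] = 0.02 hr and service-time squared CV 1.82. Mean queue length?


ρ = λ·E[S] = 18.69·0.02 = 0.3738
Lq = ρ²(1+C_s²)/(2(1−ρ)) = 0.1397·(1+1.82)/(2·0.6262)
= 0.1397·2.8200/1.2524 = 0.31462

Final: 0.31462


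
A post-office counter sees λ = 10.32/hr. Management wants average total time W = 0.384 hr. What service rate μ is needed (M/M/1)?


W = 1/(μ−λ) ⇒ μ − λ = 1/W = 1/0.384 = 2.6042
μ = λ + 1/W = 10.32 + 2.6042 = 12.9242 per hr

Final: 12.9242 /hr


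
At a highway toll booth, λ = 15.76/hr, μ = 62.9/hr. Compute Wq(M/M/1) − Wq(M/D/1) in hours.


ρ = 15.76/62.9 = 0.2506
Wq(M/M/1) = ρ/(μ−λ) = 0.2506/47.14 = 0.005315 hr
Wq(M/D/1) = ρ/(2(μ−λ)) = 0.002658 hr
Savings = 0.005315 − 0.002658 = 0.002658 hr

Final: 0.002658 hr


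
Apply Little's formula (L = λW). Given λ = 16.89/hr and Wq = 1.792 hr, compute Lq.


Lq = λWq = 16.89·1.792 = 30.2669

Final: 30.2669


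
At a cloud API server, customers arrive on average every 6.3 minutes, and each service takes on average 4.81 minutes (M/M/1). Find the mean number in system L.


λ = 60/6.3 = 9.5238 /hr
μ = 60/4.81 = 12.4740 /hr
ρ = λ/μ = 9.5238/12.4740 = 0.7635
L = ρ/(1−ρ) = 0.7635/0.2365 = 3.2282

Final: 3.2282


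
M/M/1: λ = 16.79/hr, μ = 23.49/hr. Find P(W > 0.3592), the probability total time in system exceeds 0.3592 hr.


W ~ Exponential(μ−λ) for M/M/1.
μ − λ = 23.49 − 16.79 = 6.7000
P(W > t) = e^{−(μ−λ)t} = e^{−2.4066} = 0.090118

Final: 0.090118


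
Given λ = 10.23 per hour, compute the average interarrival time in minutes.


Mean interarrival time = 1/λ = 1/10.23 hour = 0.09775 hour
In minutes: 0.09775 × 60 = 5.8651 min

Final: 5.8651 min


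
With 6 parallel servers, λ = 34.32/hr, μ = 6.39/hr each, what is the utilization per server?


ρ = λ/(cμ) = 34.32/(6·6.39) = 34.32/38.34 = 0.8951

Final: 0.8951


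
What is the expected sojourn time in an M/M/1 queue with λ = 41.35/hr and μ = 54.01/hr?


W = 1/(μ−λ) = 1/(54.01 − 41.35) = 1/12.66 = 0.07899 hr

Final: 0.07899 hr


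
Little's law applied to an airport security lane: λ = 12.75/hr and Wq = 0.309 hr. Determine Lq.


Lq = λWq = 12.75·0.309 = 3.9398

Final: 3.9398


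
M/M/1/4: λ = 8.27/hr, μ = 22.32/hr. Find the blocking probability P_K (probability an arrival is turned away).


ρ = λ/μ = 8.27/22.32 = 0.3705
P_K = (1−ρ)ρ^K/(1−ρ^(K+1)) = (0.6295·0.018847)/(1 − 0.006983)
= 0.011864/0.993017 = 0.011947

Final: 0.011947


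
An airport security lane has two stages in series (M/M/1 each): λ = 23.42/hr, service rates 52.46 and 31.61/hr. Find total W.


Each node sees arrival rate λ = 23.42/hr (tandem ⇒ throughput preserved).
W₁ = 1/(μ₁−λ) = 1/(52.46−23.42) = 0.03444 hr
W₂ = 1/(μ₂−λ) = 1/(31.61−23.42) = 0.12210 hr
W_total = W₁ + W₂ = 0.03444 + 0.12210 = 0.15654 hr

Final: 0.15654 hr


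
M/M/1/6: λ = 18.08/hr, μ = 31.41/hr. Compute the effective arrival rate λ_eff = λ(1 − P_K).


ρ = 0.5756; P_K = (1−ρ)ρ^6/(1−ρ^7) = 0.015766
λ_eff = λ(1 − P_K) = 18.08·(1 − 0.015766) = 18.08·0.984234 = 17.7949 /hr

Final: 17.7949 /hr


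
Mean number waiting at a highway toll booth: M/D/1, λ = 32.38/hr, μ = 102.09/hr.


ρ = 32.38/102.09 = 0.3172
M/D/1: Lq = ρ²/(2(1−ρ)) = 0.1006/(2·0.6828) = 0.07366

Final: 0.07366


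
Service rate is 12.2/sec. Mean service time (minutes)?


Mean service time = 1/μ = 1/12.2 second = 0.08197 second
In minutes: 0.08197 × 0.0166667 = 0.001366 min

Final: 0.001366 min


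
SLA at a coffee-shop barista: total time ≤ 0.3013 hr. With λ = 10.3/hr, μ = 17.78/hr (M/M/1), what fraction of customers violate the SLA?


W ~ Exponential(μ−λ) for M/M/1.
μ − λ = 17.78 − 10.3 = 7.4800
P(W > t) = e^{−(μ−λ)t} = e^{−2.2537} = 0.105007

Final: 0.105007


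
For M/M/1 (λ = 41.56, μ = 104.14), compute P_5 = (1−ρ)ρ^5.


ρ = 41.56/104.14 = 0.3991
P_n = (1−ρ)·ρ^n = (1 − 0.3991)·0.3991^5 = 0.6009·0.010123 = 0.006083

Final: 0.006083


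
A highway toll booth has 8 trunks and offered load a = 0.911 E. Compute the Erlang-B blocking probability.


B(c,a) = (a^c/c!) / Σ_{k=0}^{c} a^k/k!
a^8/8! = 0.00001177
Σ terms (k=0..8): 1.00000 + 0.91100 + 0.41496 + 0.12601 + 0.02870 + 0.005229 + 0.0007939 + 0.0001033 + 0.00001177 = 2.486807
B = 0.00001177/2.486807 = 0.000004731

Final: 0.000004731


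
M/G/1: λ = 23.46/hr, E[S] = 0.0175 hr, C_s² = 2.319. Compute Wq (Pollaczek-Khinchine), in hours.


ρ = λ·E[S] = 23.46·0.0175 = 0.4106
E[S²] = E[S]²(1+C_s²) = 0.0175²·(1+2.319) = 0.001016
Wq = λ·E[S²]/(2(1−ρ)) = 23.46·0.001016/(2·0.5894) = 0.02023 hr

Final: 0.02023 hr


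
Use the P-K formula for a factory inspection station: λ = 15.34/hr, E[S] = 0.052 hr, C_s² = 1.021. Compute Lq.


ρ = λ·E[S] = 15.34·0.052 = 0.7977
Lq = ρ²(1+C_s²)/(2(1−ρ)) = 0.6363·(1+1.021)/(2·0.2023)
= 0.6363·2.0210/0.4046 = 3.17801

Final: 3.17801


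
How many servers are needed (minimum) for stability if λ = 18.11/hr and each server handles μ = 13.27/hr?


Stability requires cμ > λ ⇔ c > λ/μ.
λ/μ = 18.11/13.27 = 1.3647
Minimum integer c = ⌊1.3647⌋ + 1 = 2
Check: 2·13.27 = 26.54 > 18.11, while 1·13.27 = 13.27 ≤ 18.11

Final: 2 servers


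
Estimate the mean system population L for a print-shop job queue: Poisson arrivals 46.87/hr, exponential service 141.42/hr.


ρ = λ/μ = 46.87/141.42 = 0.3314
L = ρ/(1−ρ) = 0.3314/(1 − 0.3314) = 0.3314/0.6686 = 0.4957

Final: 0.4957


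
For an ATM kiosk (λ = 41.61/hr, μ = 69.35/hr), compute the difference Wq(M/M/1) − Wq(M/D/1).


ρ = 41.61/69.35 = 0.6000
Wq(M/M/1) = ρ/(μ−λ) = 0.6000/27.74 = 0.02163 hr
Wq(M/D/1) = ρ/(2(μ−λ)) = 0.01081 hr
Savings = 0.02163 − 0.01081 = 0.01081 hr

Final: 0.01081 hr


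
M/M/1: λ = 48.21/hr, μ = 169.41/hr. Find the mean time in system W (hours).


W = 1/(μ−λ) = 1/(169.41 − 48.21) = 1/121.20 = 0.008251 hr

Final: 0.008251 hr


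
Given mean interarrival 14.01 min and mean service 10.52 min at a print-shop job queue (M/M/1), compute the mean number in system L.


λ = 60/14.01 = 4.2827 /hr
μ = 60/10.52 = 5.7034 /hr
ρ = λ/μ = 4.2827/5.7034 = 0.7509
L = ρ/(1−ρ) = 0.7509/0.2491 = 3.0143

Final: 3.0143


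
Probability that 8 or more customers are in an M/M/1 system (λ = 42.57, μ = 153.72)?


ρ = 42.57/153.72 = 0.2769
P(N ≥ n) = ρ^n = 0.2769^8 = 0.00003459

Final: 0.00003459


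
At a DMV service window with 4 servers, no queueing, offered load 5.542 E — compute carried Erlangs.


B(4,5.542) = 0.438807 (Erlang-B)
Carried load = a(1 − B) = 5.542·(1 − 0.438807) = 5.542·0.561193 = 3.1101 E

Final: 3.1101 Erlangs


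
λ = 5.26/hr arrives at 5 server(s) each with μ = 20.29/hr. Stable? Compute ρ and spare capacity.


Total capacity cμ = 5·20.29 = 101.45/hr
ρ = λ/(cμ) = 5.26/101.45 = 0.05185
Stable ⇔ ρ < 1: YES
Spare capacity = cμ − λ = 101.45 − 5.26 = 96.19/hr

Final: ρ = 0.05185; stable; margin = 96.19/hr


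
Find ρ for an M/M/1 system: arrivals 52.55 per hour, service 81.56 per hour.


ρ = λ/μ = 52.55/81.56 = 0.6443

Final: 0.6443


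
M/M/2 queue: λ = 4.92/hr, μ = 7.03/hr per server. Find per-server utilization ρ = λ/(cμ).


ρ = λ/(cμ) = 4.92/(2·7.03) = 4.92/14.06 = 0.3499

Final: 0.3499


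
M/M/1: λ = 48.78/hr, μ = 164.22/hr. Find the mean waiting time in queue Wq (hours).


ρ = 48.78/164.22 = 0.2970
Wq = ρ/(μ−λ) = 0.2970/(164.22 − 48.78) = 0.2970/115.44 = 0.002573 hr

Final: 0.002573 hr


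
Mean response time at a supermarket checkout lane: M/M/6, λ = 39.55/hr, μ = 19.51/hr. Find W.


a = 2.0272; ρ = 0.3379; P₀ = 0.131497
Lq = P₀·a^c·ρ/(c!(1−ρ)²) = 0.009767
Wq = Lq/λ = 0.009767/39.55 = 0.0002470 hr
W = Wq + 1/μ = 0.0002470 + 0.05126 = 0.05150 hr

Final: 0.05150 hr


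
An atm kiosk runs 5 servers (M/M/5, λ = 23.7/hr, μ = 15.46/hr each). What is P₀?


a = λ/μ = 23.7/15.46 = 1.5330; ρ = a/c = 0.3066
Σ_{k=0}^{4} a^k/k! (terms k=0..4) = 1.00000 + 1.53299 + 1.17503 + 0.60043 + 0.23011 = 4.53856
Tail: a^5/(5!(1−ρ)) = 8.46631/(120·0.6934) = 0.10175
P₀ = 1/(4.53856 + 0.10175) = 1/4.64031 = 0.215503

Final: 0.215503


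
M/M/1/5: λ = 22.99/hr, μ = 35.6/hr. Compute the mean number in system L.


ρ = 22.99/35.6 = 0.6458
L = ρ[1 − (K+1)ρ^K + Kρ^(K+1)] / [(1−ρ)(1−ρ^(K+1))]
Numerator: 0.6458·(1 − 6·0.112317 + 5·0.072533) = 0.444794
Denominator: (0.3542)·(0.927467) = 0.328521
L = 0.444794/0.328521 = 1.3539

Final: 1.3539


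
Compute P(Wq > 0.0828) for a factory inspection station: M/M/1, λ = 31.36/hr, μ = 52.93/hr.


ρ = 31.36/52.93 = 0.5925
P(Wq > t) = ρ·e^{−(μ−λ)t} = 0.5925·e^{−1.7860}
= 0.5925·0.167630 = 0.099318

Final: 0.099318


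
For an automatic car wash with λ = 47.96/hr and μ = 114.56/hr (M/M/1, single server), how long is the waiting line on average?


ρ = 47.96/114.56 = 0.4186
Lq = ρ²/(1−ρ) = 0.1753/0.5814 = 0.3015

Final: 0.3015


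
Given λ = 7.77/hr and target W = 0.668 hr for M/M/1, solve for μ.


W = 1/(μ−λ) ⇒ μ − λ = 1/W = 1/0.668 = 1.4970
μ = λ + 1/W = 7.77 + 1.4970 = 9.2670 per hr

Final: 9.2670 /hr


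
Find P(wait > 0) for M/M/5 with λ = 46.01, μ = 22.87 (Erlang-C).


a = λ/μ = 2.0118; ρ = a/5 = 0.4024
P₀ = 0.132720 (from M/M/c formula)
C(c,a) = [a^c/(c!(1−ρ))]·P₀ = [32.95569/(120·0.5976)]·0.132720
= 0.45953·0.132720 = 0.060988

Final: 0.060988


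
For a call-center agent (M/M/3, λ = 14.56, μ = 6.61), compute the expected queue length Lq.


a = λ/μ = 2.2027; ρ = a/3 = 0.7342
P₀ = 0.081095
Lq = P₀·a^c·ρ / (c!·(1−ρ)²) = 0.081095·10.68759·0.7342/(6·0.07063)
= 1.50170

Final: 1.50170


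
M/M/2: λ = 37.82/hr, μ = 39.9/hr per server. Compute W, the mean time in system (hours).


a = 0.9479; ρ = 0.4739; P₀ = 0.356912
Lq = P₀·a^c·ρ/(c!(1−ρ)²) = 0.27458
Wq = Lq/λ = 0.27458/37.82 = 0.007260 hr
W = Wq + 1/μ = 0.007260 + 0.02506 = 0.03232 hr

Final: 0.03232 hr


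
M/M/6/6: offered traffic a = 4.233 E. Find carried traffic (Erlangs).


B(6,4.233) = 0.134228 (Erlang-B)
Carried load = a(1 − B) = 4.233·(1 − 0.134228) = 4.233·0.865772 = 3.6648 E

Final: 3.6648 Erlangs


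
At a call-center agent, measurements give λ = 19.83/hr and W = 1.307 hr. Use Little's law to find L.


L = λW = 19.83·1.307 = 25.9178

Final: 25.9178


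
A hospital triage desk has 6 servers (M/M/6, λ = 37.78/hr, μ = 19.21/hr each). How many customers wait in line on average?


a = λ/μ = 1.9667; ρ = a/6 = 0.3278
P₀ = 0.139733
Lq = P₀·a^c·ρ / (c!·(1−ρ)²) = 0.139733·57.86388·0.3278/(720·0.45188)
= 0.008146

Final: 0.008146


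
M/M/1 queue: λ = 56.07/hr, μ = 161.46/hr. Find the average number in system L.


ρ = λ/μ = 56.07/161.46 = 0.3473
L = ρ/(1−ρ) = 0.3473/(1 − 0.3473) = 0.3473/0.6527 = 0.5320

Final: 0.5320


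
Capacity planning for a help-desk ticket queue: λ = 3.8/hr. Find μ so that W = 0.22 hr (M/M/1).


W = 1/(μ−λ) ⇒ μ − λ = 1/W = 1/0.22 = 4.5455
μ = λ + 1/W = 3.8 + 4.5455 = 8.3455 per hr

Final: 8.3455 /hr


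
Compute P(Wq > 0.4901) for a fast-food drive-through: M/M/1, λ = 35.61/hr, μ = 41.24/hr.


ρ = 35.61/41.24 = 0.8635
P(Wq > t) = ρ·e^{−(μ−λ)t} = 0.8635·e^{−2.7593}
= 0.8635·0.063338 = 0.054692

Final: 0.054692


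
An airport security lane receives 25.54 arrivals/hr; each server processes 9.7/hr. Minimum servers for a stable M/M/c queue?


Stability requires cμ > λ ⇔ c > λ/μ.
λ/μ = 25.54/9.7 = 2.6330
Minimum integer c = ⌊2.6330⌋ + 1 = 3
Check: 3·9.7 = 29.10 > 25.54, while 2·9.7 = 19.40 ≤ 25.54

Final: 3 servers


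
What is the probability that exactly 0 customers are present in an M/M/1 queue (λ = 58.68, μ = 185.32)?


ρ = 58.68/185.32 = 0.3166
P_n = (1−ρ)·ρ^n = (1 − 0.3166)·0.3166^0 = 0.6834·1.000000 = 0.683359

Final: 0.683359


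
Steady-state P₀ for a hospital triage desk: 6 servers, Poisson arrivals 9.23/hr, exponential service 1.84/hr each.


a = λ/μ = 9.23/1.84 = 5.0163; ρ = a/c = 0.8361
Σ_{k=0}^{5} a^k/k! (terms k=0..5) = 1.00000 + 5.01630 + 12.58165 + 21.03780 + 26.38301 + 26.46904 = 92.48780
Tail: a^6/(6!(1−ρ)) = 15933.20956/(720·0.1639) = 134.97747
P₀ = 1/(92.48780 + 134.97747) = 1/227.46527 = 0.004396

Final: 0.004396


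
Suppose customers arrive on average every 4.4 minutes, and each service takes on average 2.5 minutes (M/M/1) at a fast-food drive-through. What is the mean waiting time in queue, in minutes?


λ = 60/4.4 = 13.6364 /hr
μ = 60/2.5 = 24.0000 /hr
ρ = λ/μ = 13.6364/24.0000 = 0.5682
Wq = ρ/(μ−λ) = 0.5682/(24.0000−13.6364) = 0.05482 hr
In minutes: 0.05482·60 = 3.289 min

Final: 3.289 min


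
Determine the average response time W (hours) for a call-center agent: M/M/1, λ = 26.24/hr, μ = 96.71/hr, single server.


W = 1/(μ−λ) = 1/(96.71 − 26.24) = 1/70.47 = 0.01419 hr

Final: 0.01419 hr


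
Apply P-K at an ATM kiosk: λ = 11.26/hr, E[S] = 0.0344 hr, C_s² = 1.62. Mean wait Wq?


ρ = λ·E[S] = 11.26·0.0344 = 0.3873
E[S²] = E[S]²(1+C_s²) = 0.0344²·(1+1.62) = 0.003100
Wq = λ·E[S²]/(2(1−ρ)) = 11.26·0.003100/(2·0.6127) = 0.02849 hr

Final: 0.02849 hr
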